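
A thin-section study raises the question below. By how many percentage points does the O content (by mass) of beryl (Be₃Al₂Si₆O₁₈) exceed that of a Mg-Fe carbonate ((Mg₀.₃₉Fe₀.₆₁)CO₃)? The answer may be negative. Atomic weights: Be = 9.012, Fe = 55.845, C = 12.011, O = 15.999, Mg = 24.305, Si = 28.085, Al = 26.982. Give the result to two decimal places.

M(Be₃Al₂Si₆O₁₈) = 537.492 g/mol, so wt% O = 287.982/537.492 × 100 = 53.58%.
M((Mg₀.₃₉Fe₀.₆₁)CO₃) = 103.552 g/mol, so wt% O = 47.997/103.552 × 100 = 46.35%.
53.58 − 46.35 = 7.23 pp.

7.23 percentage points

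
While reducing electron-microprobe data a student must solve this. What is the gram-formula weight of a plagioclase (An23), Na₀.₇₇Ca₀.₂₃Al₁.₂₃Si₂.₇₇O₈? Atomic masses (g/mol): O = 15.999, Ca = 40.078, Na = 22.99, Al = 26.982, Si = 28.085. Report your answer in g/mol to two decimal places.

265.90 g/mol

The formula mass is the sum 0.77×22.99 + 0.23×40.078 + 1.23×26.982 + 2.77×28.085 + 8×15.999.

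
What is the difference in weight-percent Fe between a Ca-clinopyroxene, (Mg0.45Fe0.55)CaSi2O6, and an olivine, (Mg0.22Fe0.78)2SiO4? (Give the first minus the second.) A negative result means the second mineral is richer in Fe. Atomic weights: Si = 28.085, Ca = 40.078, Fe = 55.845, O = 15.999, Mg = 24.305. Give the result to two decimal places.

-32.75 percentage points

M((Mg0.45Fe0.55)CaSi2O6) = 233.894 g/mol, so wt% Fe = 30.715/233.894 × 100 = 13.13%.
M((Mg0.22Fe0.78)2SiO4) = 189.893 g/mol, so wt% Fe = 87.118/189.893 × 100 = 45.88%.
13.13 − 45.88 = -32.75 pp.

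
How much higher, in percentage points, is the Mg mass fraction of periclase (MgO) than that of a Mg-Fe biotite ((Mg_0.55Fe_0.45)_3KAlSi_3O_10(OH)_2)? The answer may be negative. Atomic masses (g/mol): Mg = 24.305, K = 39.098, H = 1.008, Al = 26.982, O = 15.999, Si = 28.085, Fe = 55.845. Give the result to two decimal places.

51.58 percentage points

First mineral: 24.305 g Mg in 40.304 g formula = 60.30 wt% Mg.
Second mineral: 40.103 g Mg in 459.833 g formula = 8.72 wt% Mg.
60.30% − 8.72% gives a difference of 51.58 percentage points.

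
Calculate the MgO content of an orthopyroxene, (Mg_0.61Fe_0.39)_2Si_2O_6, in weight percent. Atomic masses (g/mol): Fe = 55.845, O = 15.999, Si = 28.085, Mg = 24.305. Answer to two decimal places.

Molar mass of (Mg_0.61Fe_0.39)_2Si_2O_6 = 1.22×24.305 + 0.78×55.845 + 2×28.085 + 6×15.999 = 225.375 g/mol.
Each formula unit contains 1.22 Mg, equivalent to 1.22/1 = 1.2200 mol MgO.
M(MgO) = 1×24.305 + 1×15.999 = 40.304 g/mol.
Mass of MgO per formula unit = 1.2200 × 40.304 = 49.171 g.
MgO wt% = 49.171 / 225.375 × 100 = 21.82%.

21.82 wt%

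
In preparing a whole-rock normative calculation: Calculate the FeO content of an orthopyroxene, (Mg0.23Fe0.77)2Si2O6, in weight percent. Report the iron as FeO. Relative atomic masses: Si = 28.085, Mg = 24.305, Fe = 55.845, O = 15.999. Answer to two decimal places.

44.37 wt%

M((Mg0.23Fe0.77)2Si2O6) = 249.346 g/mol; M(FeO) = 71.844 g/mol.
Moles FeO per formula unit = 1.54 Fe ÷ 1 = 1.5400.
FeO fraction = (1.5400 × 71.844) / 249.346 = 110.640/249.346 = 0.4437.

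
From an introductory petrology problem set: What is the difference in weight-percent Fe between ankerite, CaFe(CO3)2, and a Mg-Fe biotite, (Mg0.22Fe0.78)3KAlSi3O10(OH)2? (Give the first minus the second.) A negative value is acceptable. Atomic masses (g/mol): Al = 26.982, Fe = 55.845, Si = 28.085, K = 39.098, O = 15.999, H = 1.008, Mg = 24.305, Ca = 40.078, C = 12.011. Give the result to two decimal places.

M(CaFe(CO3)2) = 215.939 g/mol, so wt% Fe = 55.845/215.939 × 100 = 25.86%.
M((Mg0.22Fe0.78)3KAlSi3O10(OH)2) = 491.058 g/mol, so wt% Fe = 130.677/491.058 × 100 = 26.61%.
25.86 − 26.61 = -0.75 pp.

-0.75 percentage points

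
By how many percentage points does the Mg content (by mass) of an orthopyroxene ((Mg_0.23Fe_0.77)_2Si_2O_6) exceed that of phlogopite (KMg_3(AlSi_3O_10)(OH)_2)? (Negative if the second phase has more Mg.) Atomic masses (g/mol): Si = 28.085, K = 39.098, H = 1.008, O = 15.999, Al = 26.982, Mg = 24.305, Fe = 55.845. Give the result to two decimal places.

-12.99 percentage points

First mineral: 11.180 g Mg in 249.346 g formula = 4.48 wt% Mg.
Second mineral: 72.915 g Mg in 417.254 g formula = 17.47 wt% Mg.
4.48% − 17.47% gives a difference of -12.99 percentage points.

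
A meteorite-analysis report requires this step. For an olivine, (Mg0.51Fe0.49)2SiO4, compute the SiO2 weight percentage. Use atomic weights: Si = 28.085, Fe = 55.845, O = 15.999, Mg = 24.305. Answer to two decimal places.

Formula mass = 171.600 g/mol.
1 Si → 1.0000 mol SiO2 per formula unit; M(SiO2) = 60.083, so SiO2 mass = 60.083 g.
60.083/171.600 × 100 = 35.01 wt%.

35.01 wt%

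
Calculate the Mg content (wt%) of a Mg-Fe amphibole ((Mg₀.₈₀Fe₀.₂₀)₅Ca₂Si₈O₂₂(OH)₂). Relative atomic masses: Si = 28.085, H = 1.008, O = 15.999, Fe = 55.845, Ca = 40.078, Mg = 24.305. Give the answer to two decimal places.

M((Mg₀.₈₀Fe₀.₂₀)₅Ca₂Si₈O₂₂(OH)₂) = 843.893 g/mol.
Mg contributes 4 × 24.305 = 97.220 g per mole.
97.220/843.893 = 0.1152 → 11.52%.

11.52 wt%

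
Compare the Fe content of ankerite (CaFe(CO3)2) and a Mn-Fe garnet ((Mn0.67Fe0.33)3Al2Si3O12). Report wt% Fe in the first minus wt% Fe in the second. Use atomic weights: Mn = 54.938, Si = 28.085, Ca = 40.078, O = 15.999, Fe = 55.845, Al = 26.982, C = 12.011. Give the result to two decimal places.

First mineral: 55.845 g Fe in 215.939 g formula = 25.86 wt% Fe.
Second mineral: 55.287 g Fe in 495.919 g formula = 11.15 wt% Fe.
25.86% − 11.15% gives a difference of 14.71 percentage points.

14.71 percentage points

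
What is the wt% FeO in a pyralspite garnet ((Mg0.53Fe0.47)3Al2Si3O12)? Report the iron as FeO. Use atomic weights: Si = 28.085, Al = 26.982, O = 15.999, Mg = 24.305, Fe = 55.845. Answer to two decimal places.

22.63 wt%

Molar mass of (Mg0.53Fe0.47)3Al2Si3O12 = 1.59×24.305 + 1.41×55.845 + 2×26.982 + 3×28.085 + 12×15.999 = 447.593 g/mol.
Each formula unit contains 1.41 Fe, equivalent to 1.41/1 = 1.4100 mol FeO.
M(FeO) = 1×55.845 + 1×15.999 = 71.844 g/mol.
Mass of FeO per formula unit = 1.4100 × 71.844 = 101.300 g.
FeO wt% = 101.300 / 447.593 × 100 = 22.63%.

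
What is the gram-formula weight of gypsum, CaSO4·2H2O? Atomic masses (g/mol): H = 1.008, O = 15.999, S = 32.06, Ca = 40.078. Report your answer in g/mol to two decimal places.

172.16 g/mol

M = 1(40.078) + 1(32.06) + 6(15.999) + 4(1.008)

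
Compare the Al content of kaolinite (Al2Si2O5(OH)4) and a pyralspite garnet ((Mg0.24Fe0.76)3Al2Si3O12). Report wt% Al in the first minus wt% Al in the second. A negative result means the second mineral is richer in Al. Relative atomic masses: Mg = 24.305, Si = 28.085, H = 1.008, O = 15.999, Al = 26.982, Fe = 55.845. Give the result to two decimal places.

9.54 percentage points

M(Al2Si2O5(OH)4) = 258.157 g/mol, so wt% Al = 53.964/258.157 × 100 = 20.90%.
M((Mg0.24Fe0.76)3Al2Si3O12) = 475.033 g/mol, so wt% Al = 53.964/475.033 × 100 = 11.36%.
20.90 − 11.36 = 9.54 pp.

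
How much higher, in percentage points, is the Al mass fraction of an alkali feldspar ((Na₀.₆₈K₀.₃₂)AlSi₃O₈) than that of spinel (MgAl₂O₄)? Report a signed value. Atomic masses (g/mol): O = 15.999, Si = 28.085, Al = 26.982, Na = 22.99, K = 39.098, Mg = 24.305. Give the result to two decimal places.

-27.84 percentage points

M((Na₀.₆₈K₀.₃₂)AlSi₃O₈) = 267.374 g/mol, so wt% Al = 26.982/267.374 × 100 = 10.09%.
M(MgAl₂O₄) = 142.265 g/mol, so wt% Al = 53.964/142.265 × 100 = 37.93%.
10.09 − 37.93 = -27.84 pp.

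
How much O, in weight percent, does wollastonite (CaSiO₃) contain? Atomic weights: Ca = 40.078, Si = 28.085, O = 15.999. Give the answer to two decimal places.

41.32 weight percent

Molar mass of CaSiO₃: 1*40.078 + 1*28.085 + 3*15.999 = 116.160 g/mol.
Mass of O per formula unit: 3 × 15.999 = 47.997 g.
Weight fraction O = 47.997 / 116.160 = 0.4132.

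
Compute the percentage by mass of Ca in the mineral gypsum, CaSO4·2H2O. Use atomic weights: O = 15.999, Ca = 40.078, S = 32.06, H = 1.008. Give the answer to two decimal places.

23.28 mass %

Molar mass of CaSO4·2H2O: 1×40.078 + 1×32.06 + 6×15.999 + 4×1.008 = 172.164 g/mol.
Mass of Ca per formula unit: 1 × 40.078 = 40.078 g.
Weight fraction Ca = 40.078 / 172.164 = 0.2328.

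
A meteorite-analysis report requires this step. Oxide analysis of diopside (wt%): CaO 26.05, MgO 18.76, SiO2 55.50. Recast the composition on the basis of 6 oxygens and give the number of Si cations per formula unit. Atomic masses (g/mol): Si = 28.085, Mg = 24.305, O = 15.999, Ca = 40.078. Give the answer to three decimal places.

CaO: 26.05/56.077 = 0.46454 mol → 0.46454 mol Ca, 0.46454 mol O.
MgO: 18.76/40.304 = 0.46546 mol → 0.46546 mol Mg, 0.46546 mol O.
SiO2: 55.50/60.083 = 0.92372 mol → 0.92372 mol Si, 1.84744 mol O.
Total oxygen = 2.77744 mol. Normalization factor = 6/2.77744 = 2.16026.
Si per 6 O = 0.92372 × 2.16026 = 1.995.

1.995 Si apfu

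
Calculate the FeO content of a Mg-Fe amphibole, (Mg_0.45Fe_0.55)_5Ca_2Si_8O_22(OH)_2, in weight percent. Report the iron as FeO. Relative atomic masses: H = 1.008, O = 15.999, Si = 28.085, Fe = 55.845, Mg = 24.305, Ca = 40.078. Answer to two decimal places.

21.97 wt%

M((Mg_0.45Fe_0.55)_5Ca_2Si_8O_22(OH)_2) = 899.088 g/mol; M(FeO) = 71.844 g/mol.
Moles FeO per formula unit = 2.75 Fe ÷ 1 = 2.7500.
FeO fraction = (2.7500 × 71.844) / 899.088 = 197.571/899.088 = 0.2197.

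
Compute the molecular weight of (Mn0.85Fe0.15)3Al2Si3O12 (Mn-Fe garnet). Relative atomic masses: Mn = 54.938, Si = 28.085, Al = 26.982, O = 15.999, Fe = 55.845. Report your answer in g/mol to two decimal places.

495.43 g/mol

The formula mass is the sum 2.55*54.938 + 0.45*55.845 + 2*26.982 + 3*28.085 + 12*15.999.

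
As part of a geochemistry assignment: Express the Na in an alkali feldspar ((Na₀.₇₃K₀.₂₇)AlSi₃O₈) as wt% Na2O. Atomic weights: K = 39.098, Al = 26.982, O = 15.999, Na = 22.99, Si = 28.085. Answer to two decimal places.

8.49 wt%

Molar mass of (Na₀.₇₃K₀.₂₇)AlSi₃O₈ = 0.73×22.99 + 0.27×39.098 + 1×26.982 + 3×28.085 + 8×15.999 = 266.568 g/mol.
Each formula unit contains 0.73 Na, equivalent to 0.73/2 = 0.3650 mol Na2O.
M(Na2O) = 2×22.99 + 1×15.999 = 61.979 g/mol.
Mass of Na2O per formula unit = 0.3650 × 61.979 = 22.622 g.
Na2O wt% = 22.622 / 266.568 × 100 = 8.49%.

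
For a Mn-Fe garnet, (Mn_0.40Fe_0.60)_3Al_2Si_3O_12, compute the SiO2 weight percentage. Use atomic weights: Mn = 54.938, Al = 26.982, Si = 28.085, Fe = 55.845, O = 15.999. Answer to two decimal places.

Molar mass of (Mn_0.40Fe_0.60)_3Al_2Si_3O_12 = 1.20·54.938 + 1.80·55.845 + 2·26.982 + 3·28.085 + 12·15.999 = 496.654 g/mol.
Each formula unit contains 3 Si, equivalent to 3/1 = 3.0000 mol SiO2.
M(SiO2) = 1×28.085 + 2×15.999 = 60.083 g/mol.
Mass of SiO2 per formula unit = 3.0000 × 60.083 = 180.249 g.
SiO2 wt% = 180.249 / 496.654 × 100 = 36.29%.

36.29 wt%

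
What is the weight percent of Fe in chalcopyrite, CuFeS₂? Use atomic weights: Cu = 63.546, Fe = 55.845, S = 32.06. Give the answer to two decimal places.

M(CuFeS₂) = 183.511 g/mol.
Fe contributes 1 × 55.845 = 55.845 g per mole.
55.845/183.511 = 0.3043 → 30.43%.

30.43 weight percent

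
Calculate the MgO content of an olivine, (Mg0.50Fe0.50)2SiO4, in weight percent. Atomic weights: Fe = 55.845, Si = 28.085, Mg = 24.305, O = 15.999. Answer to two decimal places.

Molar mass of (Mg0.50Fe0.50)2SiO4 = 1*24.305 + 1*55.845 + 1*28.085 + 4*15.999 = 172.231 g/mol.
Each formula unit contains 1 Mg, equivalent to 1/1 = 1.0000 mol MgO.
M(MgO) = 1×24.305 + 1×15.999 = 40.304 g/mol.
Mass of MgO per formula unit = 1.0000 × 40.304 = 40.304 g.
MgO wt% = 40.304 / 172.231 × 100 = 23.40%.

23.40 wt%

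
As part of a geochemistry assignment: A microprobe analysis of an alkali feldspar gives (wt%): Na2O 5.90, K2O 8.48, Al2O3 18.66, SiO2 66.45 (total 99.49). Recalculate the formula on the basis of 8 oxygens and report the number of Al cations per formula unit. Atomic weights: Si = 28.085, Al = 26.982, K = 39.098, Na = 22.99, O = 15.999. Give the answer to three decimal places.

Na2O (M=61.979): mol = 0.09519; Na = 0.19038, O = 0.09519.
K2O (M=94.195): mol = 0.09003; K = 0.18006, O = 0.09003.
Al2O3 (M=101.961): mol = 0.18301; Al = 0.36602, O = 0.54903.
SiO2 (M=60.083): mol = 1.10597; Si = 1.10597, O = 2.21194.
ΣO = 2.94619; factor = 8/ΣO = 2.71537.
Al apfu = 0.36602 × 2.71537 = 0.994.

0.994 Al apfu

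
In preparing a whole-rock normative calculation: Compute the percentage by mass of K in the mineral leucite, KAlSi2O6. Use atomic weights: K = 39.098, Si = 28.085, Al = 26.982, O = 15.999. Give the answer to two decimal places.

Formula mass = 1*39.098 + 1*26.982 + 2*28.085 + 6*15.999 = 218.244 g/mol, of which 39.098 g is K.
So K makes up 39.098/218.244 = 0.1791 of the mass, i.e. 17.91%.

17.91 mass %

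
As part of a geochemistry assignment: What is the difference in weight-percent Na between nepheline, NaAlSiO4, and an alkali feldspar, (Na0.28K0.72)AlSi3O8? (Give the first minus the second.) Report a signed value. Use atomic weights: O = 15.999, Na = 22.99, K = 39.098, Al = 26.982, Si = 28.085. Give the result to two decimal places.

M(NaAlSiO4) = 142.053 g/mol, so wt% Na = 22.990/142.053 × 100 = 16.18%.
M((Na0.28K0.72)AlSi3O8) = 273.817 g/mol, so wt% Na = 6.437/273.817 × 100 = 2.35%.
16.18 − 2.35 = 13.83 pp.

13.83 percentage points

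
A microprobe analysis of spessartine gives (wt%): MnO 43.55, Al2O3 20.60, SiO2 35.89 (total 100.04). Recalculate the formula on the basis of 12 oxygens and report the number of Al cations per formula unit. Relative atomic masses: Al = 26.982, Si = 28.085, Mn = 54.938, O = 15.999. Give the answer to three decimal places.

MnO: 43.55/70.937 = 0.61393 mol → 0.61393 mol Mn, 0.61393 mol O.
Al2O3: 20.60/101.961 = 0.20204 mol → 0.40408 mol Al, 0.60612 mol O.
SiO2: 35.89/60.083 = 0.59734 mol → 0.59734 mol Si, 1.19468 mol O.
Total oxygen = 2.41473 mol. Normalization factor = 12/2.41473 = 4.96950.
Al per 12 O = 0.40408 × 4.96950 = 2.008.

2.008 Al apfu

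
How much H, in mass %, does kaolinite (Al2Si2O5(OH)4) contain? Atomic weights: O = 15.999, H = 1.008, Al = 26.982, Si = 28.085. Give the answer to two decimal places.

Formula mass = 2*26.982 + 2*28.085 + 9*15.999 + 4*1.008 = 258.157 g/mol, of which 4.032 g is H.
So H makes up 4.032/258.157 = 0.0156 of the mass, i.e. 1.56%.

1.56 mass %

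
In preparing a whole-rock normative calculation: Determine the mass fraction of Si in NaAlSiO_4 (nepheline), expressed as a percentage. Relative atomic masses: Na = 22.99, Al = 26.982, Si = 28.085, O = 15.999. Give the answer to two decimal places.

19.77 mass %

Formula mass = 1*22.99 + 1*26.982 + 1*28.085 + 4*15.999 = 142.053 g/mol, of which 28.085 g is Si.
So Si makes up 28.085/142.053 = 0.1977 of the mass, i.e. 19.77%.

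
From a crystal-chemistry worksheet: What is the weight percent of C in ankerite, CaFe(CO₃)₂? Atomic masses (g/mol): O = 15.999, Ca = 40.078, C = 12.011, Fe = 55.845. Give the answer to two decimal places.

Formula mass = 1·40.078 + 1·55.845 + 2·12.011 + 6·15.999 = 215.939 g/mol, of which 24.022 g is C.
So C makes up 24.022/215.939 = 0.1112 of the mass, i.e. 11.12%.

11.12 wt%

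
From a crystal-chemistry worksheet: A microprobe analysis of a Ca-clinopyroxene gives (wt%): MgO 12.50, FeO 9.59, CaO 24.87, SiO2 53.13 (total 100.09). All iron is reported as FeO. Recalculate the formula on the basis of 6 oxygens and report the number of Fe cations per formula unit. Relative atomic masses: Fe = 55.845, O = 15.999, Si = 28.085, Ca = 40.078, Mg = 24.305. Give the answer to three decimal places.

MgO: 12.50/40.304 = 0.31014 mol → 0.31014 mol Mg, 0.31014 mol O.
FeO: 9.59/71.844 = 0.13348 mol → 0.13348 mol Fe, 0.13348 mol O.
CaO: 24.87/56.077 = 0.44350 mol → 0.44350 mol Ca, 0.44350 mol O.
SiO2: 53.13/60.083 = 0.88428 mol → 0.88428 mol Si, 1.76856 mol O.
Total oxygen = 2.65568 mol. Normalization factor = 6/2.65568 = 2.25931.
Fe per 6 O = 0.13348 × 2.25931 = 0.302.

0.302 Fe apfu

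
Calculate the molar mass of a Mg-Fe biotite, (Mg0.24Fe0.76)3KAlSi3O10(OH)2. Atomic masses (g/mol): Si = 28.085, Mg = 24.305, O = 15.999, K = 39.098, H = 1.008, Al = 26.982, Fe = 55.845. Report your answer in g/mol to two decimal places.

M = 0.72(24.305) + 2.28(55.845) + 1(39.098) + 1(26.982) + 3(28.085) + 12(15.999) + 2(1.008)

489.17 g/mol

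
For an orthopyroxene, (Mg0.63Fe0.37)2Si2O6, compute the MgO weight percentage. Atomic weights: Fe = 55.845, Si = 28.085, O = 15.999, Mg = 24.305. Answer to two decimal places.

M((Mg0.63Fe0.37)2Si2O6) = 224.114 g/mol; M(MgO) = 40.304 g/mol.
Moles MgO per formula unit = 1.26 Mg ÷ 1 = 1.2600.
MgO fraction = (1.2600 × 40.304) / 224.114 = 50.783/224.114 = 0.2266.

22.66 wt%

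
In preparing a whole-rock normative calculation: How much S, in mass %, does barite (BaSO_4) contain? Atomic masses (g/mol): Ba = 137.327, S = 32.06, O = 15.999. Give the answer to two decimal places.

Formula mass = 1·137.327 + 1·32.06 + 4·15.999 = 233.383 g/mol, of which 32.060 g is S.
So S makes up 32.060/233.383 = 0.1374 of the mass, i.e. 13.74%.

13.74 mass %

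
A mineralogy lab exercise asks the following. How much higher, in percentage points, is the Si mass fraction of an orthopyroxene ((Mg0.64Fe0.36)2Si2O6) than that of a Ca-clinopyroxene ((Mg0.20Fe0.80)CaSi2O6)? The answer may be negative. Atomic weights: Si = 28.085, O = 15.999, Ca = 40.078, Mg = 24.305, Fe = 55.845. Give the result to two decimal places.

1.90 percentage points

First mineral: 56.170 g Si in 223.483 g formula = 25.13 wt% Si.
Second mineral: 56.170 g Si in 241.779 g formula = 23.23 wt% Si.
25.13% − 23.23% gives a difference of 1.90 percentage points.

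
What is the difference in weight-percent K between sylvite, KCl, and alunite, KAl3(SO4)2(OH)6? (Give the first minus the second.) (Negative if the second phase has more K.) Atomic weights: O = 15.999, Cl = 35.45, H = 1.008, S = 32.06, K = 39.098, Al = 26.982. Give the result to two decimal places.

43.01 percentage points

M(KCl) = 74.548 g/mol, so wt% K = 39.098/74.548 × 100 = 52.45%.
M(KAl3(SO4)2(OH)6) = 414.198 g/mol, so wt% K = 39.098/414.198 × 100 = 9.44%.
52.45 − 9.44 = 43.01 pp.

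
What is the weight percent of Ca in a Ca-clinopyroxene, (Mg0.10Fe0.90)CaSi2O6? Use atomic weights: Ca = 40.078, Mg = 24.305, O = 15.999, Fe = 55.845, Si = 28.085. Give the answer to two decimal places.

16.36 mass %

M((Mg0.10Fe0.90)CaSi2O6) = 244.933 g/mol.
Ca contributes 1 × 40.078 = 40.078 g per mole.
40.078/244.933 = 0.1636 → 16.36%.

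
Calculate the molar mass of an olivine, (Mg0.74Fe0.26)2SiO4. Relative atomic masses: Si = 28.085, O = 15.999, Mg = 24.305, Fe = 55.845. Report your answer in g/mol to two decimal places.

157.09 g/mol

Mg: 1.48 × 24.305 = 35.9714
Fe: 0.52 × 55.845 = 29.0394
Si: 1 × 28.085 = 28.0850
O: 4 × 15.999 = 63.9960
Summing the contributions gives the formula mass.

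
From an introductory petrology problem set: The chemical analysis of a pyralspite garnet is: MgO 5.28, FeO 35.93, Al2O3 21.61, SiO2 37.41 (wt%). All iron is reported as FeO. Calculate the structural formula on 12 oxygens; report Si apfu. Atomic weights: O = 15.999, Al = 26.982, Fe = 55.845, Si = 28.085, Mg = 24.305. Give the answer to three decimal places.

MgO: 5.28/40.304 = 0.13100 mol → 0.13100 mol Mg, 0.13100 mol O.
FeO: 35.93/71.844 = 0.50011 mol → 0.50011 mol Fe, 0.50011 mol O.
Al2O3: 21.61/101.961 = 0.21194 mol → 0.42388 mol Al, 0.63582 mol O.
SiO2: 37.41/60.083 = 0.62264 mol → 0.62264 mol Si, 1.24528 mol O.
Total oxygen = 2.51221 mol. Normalization factor = 12/2.51221 = 4.77667.
Si per 12 O = 0.62264 × 4.77667 = 2.974.

2.974 Si apfu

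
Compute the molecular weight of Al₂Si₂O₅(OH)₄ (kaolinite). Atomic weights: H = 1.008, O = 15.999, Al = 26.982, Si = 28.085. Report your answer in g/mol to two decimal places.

Al: 2 × 26.982 = 53.9640
Si: 2 × 28.085 = 56.1700
O: 9 × 15.999 = 143.9910
H: 4 × 1.008 = 4.0320
Summing the contributions gives the formula mass.

258.16 g/mol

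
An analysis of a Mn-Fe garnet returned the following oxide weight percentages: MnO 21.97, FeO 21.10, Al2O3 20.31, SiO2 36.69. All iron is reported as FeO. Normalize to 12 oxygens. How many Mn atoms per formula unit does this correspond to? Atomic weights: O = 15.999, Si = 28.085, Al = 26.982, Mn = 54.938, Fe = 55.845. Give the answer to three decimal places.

21.97 wt% MnO ÷ 70.937 g/mol = 0.30971 mol, giving 0.30971 Mn and 0.30971 O.
21.10 wt% FeO ÷ 71.844 g/mol = 0.29369 mol, giving 0.29369 Fe and 0.29369 O.
20.31 wt% Al2O3 ÷ 101.961 g/mol = 0.19919 mol, giving 0.39838 Al and 0.59757 O.
36.69 wt% SiO2 ÷ 60.083 g/mol = 0.61066 mol, giving 0.61066 Si and 1.22132 O.
Oxygen sums to 2.42229; scaling by 12/2.42229 = 4.95399 puts the formula on 12 O.
Mn: 0.30971 × 4.95399 = 1.534 atoms per formula unit.

1.534 Mn apfu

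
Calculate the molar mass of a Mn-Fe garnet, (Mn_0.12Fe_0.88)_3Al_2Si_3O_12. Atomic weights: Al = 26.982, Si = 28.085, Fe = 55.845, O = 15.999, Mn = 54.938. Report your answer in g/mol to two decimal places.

The formula mass is the sum 0.36*54.938 + 2.64*55.845 + 2*26.982 + 3*28.085 + 12*15.999.

497.42 g/mol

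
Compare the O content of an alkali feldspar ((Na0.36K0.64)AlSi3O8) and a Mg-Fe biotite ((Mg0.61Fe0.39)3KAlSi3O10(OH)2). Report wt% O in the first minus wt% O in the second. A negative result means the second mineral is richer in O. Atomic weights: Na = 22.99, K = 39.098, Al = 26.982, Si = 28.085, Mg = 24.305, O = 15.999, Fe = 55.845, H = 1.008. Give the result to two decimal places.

4.69 percentage points

O in (Na0.36K0.64)AlSi3O8: molar mass 272.528 g/mol; 8×15.999 = 127.992 g → 46.96 wt%.
O in (Mg0.61Fe0.39)3KAlSi3O10(OH)2: molar mass 454.156 g/mol; 12×15.999 = 191.988 g → 42.27 wt%.
Difference = 46.96 − 42.27 = 4.69 percentage points.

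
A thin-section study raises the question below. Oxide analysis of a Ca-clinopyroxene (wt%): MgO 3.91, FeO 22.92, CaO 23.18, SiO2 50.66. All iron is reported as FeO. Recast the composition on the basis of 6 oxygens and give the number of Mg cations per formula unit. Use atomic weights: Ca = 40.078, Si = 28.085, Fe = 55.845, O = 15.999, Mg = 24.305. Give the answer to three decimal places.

MgO: 3.91/40.304 = 0.09701 mol → 0.09701 mol Mg, 0.09701 mol O.
FeO: 22.92/71.844 = 0.31902 mol → 0.31902 mol Fe, 0.31902 mol O.
CaO: 23.18/56.077 = 0.41336 mol → 0.41336 mol Ca, 0.41336 mol O.
SiO2: 50.66/60.083 = 0.84317 mol → 0.84317 mol Si, 1.68634 mol O.
Total oxygen = 2.51573 mol. Normalization factor = 6/2.51573 = 2.38499.
Mg per 6 O = 0.09701 × 2.38499 = 0.231.

0.231 Mg apfu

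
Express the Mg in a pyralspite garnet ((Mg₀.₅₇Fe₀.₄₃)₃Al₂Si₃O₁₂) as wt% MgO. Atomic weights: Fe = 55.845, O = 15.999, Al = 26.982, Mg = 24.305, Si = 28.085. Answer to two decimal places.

15.53 wt%

Molar mass of (Mg₀.₅₇Fe₀.₄₃)₃Al₂Si₃O₁₂ = 1.71*24.305 + 1.29*55.845 + 2*26.982 + 3*28.085 + 12*15.999 = 443.809 g/mol.
Each formula unit contains 1.71 Mg, equivalent to 1.71/1 = 1.7100 mol MgO.
M(MgO) = 1×24.305 + 1×15.999 = 40.304 g/mol.
Mass of MgO per formula unit = 1.7100 × 40.304 = 68.920 g.
MgO wt% = 68.920 / 443.809 × 100 = 15.53%.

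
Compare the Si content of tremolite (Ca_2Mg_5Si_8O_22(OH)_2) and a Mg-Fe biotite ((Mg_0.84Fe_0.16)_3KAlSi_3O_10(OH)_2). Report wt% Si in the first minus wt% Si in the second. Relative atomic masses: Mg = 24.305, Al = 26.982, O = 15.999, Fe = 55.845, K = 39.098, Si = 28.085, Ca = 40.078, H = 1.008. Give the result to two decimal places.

8.17 percentage points

M(Ca_2Mg_5Si_8O_22(OH)_2) = 812.353 g/mol, so wt% Si = 224.680/812.353 × 100 = 27.66%.
M((Mg_0.84Fe_0.16)_3KAlSi_3O_10(OH)_2) = 432.393 g/mol, so wt% Si = 84.255/432.393 × 100 = 19.49%.
27.66 − 19.49 = 8.17 pp.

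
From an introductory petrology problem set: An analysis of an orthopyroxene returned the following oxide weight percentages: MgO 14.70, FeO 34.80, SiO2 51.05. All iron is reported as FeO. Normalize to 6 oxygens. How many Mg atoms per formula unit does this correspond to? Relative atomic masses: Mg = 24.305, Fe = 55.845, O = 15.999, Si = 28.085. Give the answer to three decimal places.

MgO: 14.70/40.304 = 0.36473 mol → 0.36473 mol Mg, 0.36473 mol O.
FeO: 34.80/71.844 = 0.48438 mol → 0.48438 mol Fe, 0.48438 mol O.
SiO2: 51.05/60.083 = 0.84966 mol → 0.84966 mol Si, 1.69932 mol O.
Total oxygen = 2.54843 mol. Normalization factor = 6/2.54843 = 2.35439.
Mg per 6 O = 0.36473 × 2.35439 = 0.859.

0.859 Mg apfu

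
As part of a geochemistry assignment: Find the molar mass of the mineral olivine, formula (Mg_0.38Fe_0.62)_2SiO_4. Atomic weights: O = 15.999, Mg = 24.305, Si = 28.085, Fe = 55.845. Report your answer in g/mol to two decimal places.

179.80 g/mol

Mg: 0.76 × 24.305 = 18.4718
Fe: 1.24 × 55.845 = 69.2478
Si: 1 × 28.085 = 28.0850
O: 4 × 15.999 = 63.9960
Summing the contributions gives the formula mass.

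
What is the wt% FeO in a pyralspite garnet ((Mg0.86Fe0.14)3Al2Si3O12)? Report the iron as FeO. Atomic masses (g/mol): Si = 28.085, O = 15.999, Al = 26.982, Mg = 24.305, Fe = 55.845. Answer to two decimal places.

7.25 wt%

Molar mass of (Mg0.86Fe0.14)3Al2Si3O12 = 2.58*24.305 + 0.42*55.845 + 2*26.982 + 3*28.085 + 12*15.999 = 416.369 g/mol.
Each formula unit contains 0.42 Fe, equivalent to 0.42/1 = 0.4200 mol FeO.
M(FeO) = 1×55.845 + 1×15.999 = 71.844 g/mol.
Mass of FeO per formula unit = 0.4200 × 71.844 = 30.174 g.
FeO wt% = 30.174 / 416.369 × 100 = 7.25%.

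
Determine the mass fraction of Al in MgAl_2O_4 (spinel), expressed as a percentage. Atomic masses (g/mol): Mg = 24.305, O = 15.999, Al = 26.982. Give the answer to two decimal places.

37.93 mass %

Formula mass = 1·24.305 + 2·26.982 + 4·15.999 = 142.265 g/mol, of which 53.964 g is Al.
So Al makes up 53.964/142.265 = 0.3793 of the mass, i.e. 37.93%.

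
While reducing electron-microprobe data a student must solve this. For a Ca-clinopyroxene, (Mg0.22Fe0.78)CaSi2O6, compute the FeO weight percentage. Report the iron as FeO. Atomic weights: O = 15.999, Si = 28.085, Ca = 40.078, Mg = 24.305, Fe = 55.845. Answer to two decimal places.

23.24 wt%

Molar mass of (Mg0.22Fe0.78)CaSi2O6 = 0.22×24.305 + 0.78×55.845 + 1×40.078 + 2×28.085 + 6×15.999 = 241.148 g/mol.
Each formula unit contains 0.78 Fe, equivalent to 0.78/1 = 0.7800 mol FeO.
M(FeO) = 1×55.845 + 1×15.999 = 71.844 g/mol.
Mass of FeO per formula unit = 0.7800 × 71.844 = 56.038 g.
FeO wt% = 56.038 / 241.148 × 100 = 23.24%.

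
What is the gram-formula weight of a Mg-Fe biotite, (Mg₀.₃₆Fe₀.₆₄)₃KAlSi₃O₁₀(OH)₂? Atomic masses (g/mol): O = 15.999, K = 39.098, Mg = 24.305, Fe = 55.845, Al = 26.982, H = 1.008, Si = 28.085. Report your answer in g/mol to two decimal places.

M = 1.08·24.305 + 1.92·55.845 + 1·39.098 + 1·26.982 + 3·28.085 + 12·15.999 + 2·1.008

477.81 g/mol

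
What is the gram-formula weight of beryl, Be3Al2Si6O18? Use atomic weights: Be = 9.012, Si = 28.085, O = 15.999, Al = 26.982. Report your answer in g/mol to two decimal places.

537.49 g/mol

M = 3×9.012 + 2×26.982 + 6×28.085 + 18×15.999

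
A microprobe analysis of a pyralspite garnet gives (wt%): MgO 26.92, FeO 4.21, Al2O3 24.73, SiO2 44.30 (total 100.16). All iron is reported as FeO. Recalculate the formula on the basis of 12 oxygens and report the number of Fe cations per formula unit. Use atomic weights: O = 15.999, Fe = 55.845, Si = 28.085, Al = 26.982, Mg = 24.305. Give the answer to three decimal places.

26.92 wt% MgO ÷ 40.304 g/mol = 0.66792 mol, giving 0.66792 Mg and 0.66792 O.
4.21 wt% FeO ÷ 71.844 g/mol = 0.05860 mol, giving 0.05860 Fe and 0.05860 O.
24.73 wt% Al2O3 ÷ 101.961 g/mol = 0.24254 mol, giving 0.48508 Al and 0.72762 O.
44.30 wt% SiO2 ÷ 60.083 g/mol = 0.73731 mol, giving 0.73731 Si and 1.47462 O.
Oxygen sums to 2.92876; scaling by 12/2.92876 = 4.09730 puts the formula on 12 O.
Fe: 0.05860 × 4.09730 = 0.240 atoms per formula unit.

0.240 Fe apfu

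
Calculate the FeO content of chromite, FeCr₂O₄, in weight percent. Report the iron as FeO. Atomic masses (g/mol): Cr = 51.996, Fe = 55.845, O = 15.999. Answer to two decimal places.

32.10 wt%

Molar mass of FeCr₂O₄ = 1·55.845 + 2·51.996 + 4·15.999 = 223.833 g/mol.
Each formula unit contains 1 Fe, equivalent to 1/1 = 1.0000 mol FeO.
M(FeO) = 1×55.845 + 1×15.999 = 71.844 g/mol.
Mass of FeO per formula unit = 1.0000 × 71.844 = 71.844 g.
FeO wt% = 71.844 / 223.833 × 100 = 32.10%.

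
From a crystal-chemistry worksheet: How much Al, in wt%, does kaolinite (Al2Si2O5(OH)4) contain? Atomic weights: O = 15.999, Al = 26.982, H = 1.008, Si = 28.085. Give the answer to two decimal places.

20.90 wt%

Molar mass of Al2Si2O5(OH)4: 2×26.982 + 2×28.085 + 9×15.999 + 4×1.008 = 258.157 g/mol.
Mass of Al per formula unit: 2 × 26.982 = 53.964 g.
Weight fraction Al = 53.964 / 258.157 = 0.2090.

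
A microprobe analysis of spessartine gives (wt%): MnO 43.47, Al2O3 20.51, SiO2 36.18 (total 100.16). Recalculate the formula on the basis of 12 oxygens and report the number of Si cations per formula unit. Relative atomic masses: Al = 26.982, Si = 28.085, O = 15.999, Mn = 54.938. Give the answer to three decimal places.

2.985 Si apfu

MnO (M=70.937): mol = 0.61280; Mn = 0.61280, O = 0.61280.
Al2O3 (M=101.961): mol = 0.20116; Al = 0.40232, O = 0.60348.
SiO2 (M=60.083): mol = 0.60217; Si = 0.60217, O = 1.20434.
ΣO = 2.42062; factor = 12/ΣO = 4.95741.
Si apfu = 0.60217 × 4.95741 = 2.985.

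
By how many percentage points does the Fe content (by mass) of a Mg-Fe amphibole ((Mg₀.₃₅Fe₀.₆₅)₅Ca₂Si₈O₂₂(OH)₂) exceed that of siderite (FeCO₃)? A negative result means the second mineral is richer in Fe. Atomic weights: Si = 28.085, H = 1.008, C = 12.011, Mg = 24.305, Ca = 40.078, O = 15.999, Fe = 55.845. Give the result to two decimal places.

M((Mg₀.₃₅Fe₀.₆₅)₅Ca₂Si₈O₂₂(OH)₂) = 914.858 g/mol, so wt% Fe = 181.496/914.858 × 100 = 19.84%.
M(FeCO₃) = 115.853 g/mol, so wt% Fe = 55.845/115.853 × 100 = 48.20%.
19.84 − 48.20 = -28.36 pp.

-28.36 percentage points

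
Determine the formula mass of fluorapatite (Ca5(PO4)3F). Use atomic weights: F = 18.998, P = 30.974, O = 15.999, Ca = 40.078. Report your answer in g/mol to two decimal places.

M = 5(40.078) + 3(30.974) + 12(15.999) + 1(18.998)

504.30 g/mol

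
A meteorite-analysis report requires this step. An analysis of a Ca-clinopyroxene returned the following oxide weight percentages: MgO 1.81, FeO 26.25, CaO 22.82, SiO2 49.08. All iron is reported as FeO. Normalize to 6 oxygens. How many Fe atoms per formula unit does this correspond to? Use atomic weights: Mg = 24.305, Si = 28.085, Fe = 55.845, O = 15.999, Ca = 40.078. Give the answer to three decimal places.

0.894 Fe apfu

1.81 wt% MgO ÷ 40.304 g/mol = 0.04491 mol, giving 0.04491 Mg and 0.04491 O.
26.25 wt% FeO ÷ 71.844 g/mol = 0.36537 mol, giving 0.36537 Fe and 0.36537 O.
22.82 wt% CaO ÷ 56.077 g/mol = 0.40694 mol, giving 0.40694 Ca and 0.40694 O.
49.08 wt% SiO2 ÷ 60.083 g/mol = 0.81687 mol, giving 0.81687 Si and 1.63374 O.
Oxygen sums to 2.45096; scaling by 6/2.45096 = 2.44802 puts the formula on 6 O.
Fe: 0.36537 × 2.44802 = 0.894 atoms per formula unit.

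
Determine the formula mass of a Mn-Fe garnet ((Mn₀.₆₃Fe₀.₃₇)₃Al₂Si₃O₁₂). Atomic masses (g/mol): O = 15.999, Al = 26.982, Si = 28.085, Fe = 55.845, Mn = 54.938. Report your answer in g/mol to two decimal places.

M = 1.89(54.938) + 1.11(55.845) + 2(26.982) + 3(28.085) + 12(15.999)

496.03 g/mol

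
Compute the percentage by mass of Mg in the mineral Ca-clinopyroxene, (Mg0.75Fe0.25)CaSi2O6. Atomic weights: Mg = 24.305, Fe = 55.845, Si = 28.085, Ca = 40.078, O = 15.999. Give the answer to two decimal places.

8.12 weight percent

Molar mass of (Mg0.75Fe0.25)CaSi2O6: 0.75×24.305 + 0.25×55.845 + 1×40.078 + 2×28.085 + 6×15.999 = 224.432 g/mol.
Mass of Mg per formula unit: 0.75 × 24.305 = 18.229 g.
Weight fraction Mg = 18.229 / 224.432 = 0.0812.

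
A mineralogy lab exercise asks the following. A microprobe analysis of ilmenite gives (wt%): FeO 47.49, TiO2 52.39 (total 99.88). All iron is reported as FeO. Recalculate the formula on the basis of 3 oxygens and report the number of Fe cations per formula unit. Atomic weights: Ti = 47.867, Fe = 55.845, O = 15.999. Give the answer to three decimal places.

1.005 Fe apfu

FeO: 47.49/71.844 = 0.66102 mol → 0.66102 mol Fe, 0.66102 mol O.
TiO2: 52.39/79.865 = 0.65598 mol → 0.65598 mol Ti, 1.31196 mol O.
Total oxygen = 1.97298 mol. Normalization factor = 3/1.97298 = 1.52054.
Fe per 3 O = 0.66102 × 1.52054 = 1.005.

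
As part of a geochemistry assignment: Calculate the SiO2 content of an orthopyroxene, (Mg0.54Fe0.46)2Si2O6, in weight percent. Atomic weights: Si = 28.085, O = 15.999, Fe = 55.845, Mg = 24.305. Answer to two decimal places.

Molar mass of (Mg0.54Fe0.46)2Si2O6 = 1.08×24.305 + 0.92×55.845 + 2×28.085 + 6×15.999 = 229.791 g/mol.
Each formula unit contains 2 Si, equivalent to 2/1 = 2.0000 mol SiO2.
M(SiO2) = 1×28.085 + 2×15.999 = 60.083 g/mol.
Mass of SiO2 per formula unit = 2.0000 × 60.083 = 120.166 g.
SiO2 wt% = 120.166 / 229.791 × 100 = 52.29%.

52.29 wt%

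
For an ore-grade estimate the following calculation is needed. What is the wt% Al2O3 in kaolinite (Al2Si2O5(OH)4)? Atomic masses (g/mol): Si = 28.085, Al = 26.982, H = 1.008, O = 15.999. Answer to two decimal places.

39.50 wt%

M(Al2Si2O5(OH)4) = 258.157 g/mol; M(Al2O3) = 101.961 g/mol.
Moles Al2O3 per formula unit = 2 Al ÷ 2 = 1.0000.
Al2O3 fraction = (1.0000 × 101.961) / 258.157 = 101.961/258.157 = 0.3950.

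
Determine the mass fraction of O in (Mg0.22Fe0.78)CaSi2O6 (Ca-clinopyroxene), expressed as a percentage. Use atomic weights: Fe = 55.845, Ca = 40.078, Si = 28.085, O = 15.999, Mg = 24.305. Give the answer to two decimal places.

M((Mg0.22Fe0.78)CaSi2O6) = 241.148 g/mol.
O contributes 6 × 15.999 = 95.994 g per mole.
95.994/241.148 = 0.3981 → 39.81%.

39.81 weight percent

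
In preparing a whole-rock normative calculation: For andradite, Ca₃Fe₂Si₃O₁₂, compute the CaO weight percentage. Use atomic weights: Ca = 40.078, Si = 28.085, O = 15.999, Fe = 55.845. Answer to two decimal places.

33.11 wt%

M(Ca₃Fe₂Si₃O₁₂) = 508.167 g/mol; M(CaO) = 56.077 g/mol.
Moles CaO per formula unit = 3 Ca ÷ 1 = 3.0000.
CaO fraction = (3.0000 × 56.077) / 508.167 = 168.231/508.167 = 0.3311.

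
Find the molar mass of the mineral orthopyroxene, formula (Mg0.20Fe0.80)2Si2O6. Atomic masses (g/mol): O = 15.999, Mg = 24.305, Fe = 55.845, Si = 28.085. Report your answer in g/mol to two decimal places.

M = 0.40*24.305 + 1.60*55.845 + 2*28.085 + 6*15.999

251.24 g/mol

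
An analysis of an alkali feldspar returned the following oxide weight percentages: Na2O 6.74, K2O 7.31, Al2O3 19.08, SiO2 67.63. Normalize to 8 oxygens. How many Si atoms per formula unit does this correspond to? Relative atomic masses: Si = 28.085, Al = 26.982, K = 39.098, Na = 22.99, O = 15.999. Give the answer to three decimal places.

3.003 Si apfu

Na2O (M=61.979): mol = 0.10875; Na = 0.21750, O = 0.10875.
K2O (M=94.195): mol = 0.07760; K = 0.15520, O = 0.07760.
Al2O3 (M=101.961): mol = 0.18713; Al = 0.37426, O = 0.56139.
SiO2 (M=60.083): mol = 1.12561; Si = 1.12561, O = 2.25122.
ΣO = 2.99896; factor = 8/ΣO = 2.66759.
Si apfu = 1.12561 × 2.66759 = 3.003.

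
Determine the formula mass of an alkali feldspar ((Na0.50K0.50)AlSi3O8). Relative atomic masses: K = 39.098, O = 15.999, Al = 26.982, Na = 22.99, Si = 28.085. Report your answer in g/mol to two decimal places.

270.27 g/mol

M = 0.50×22.99 + 0.50×39.098 + 1×26.982 + 3×28.085 + 8×15.999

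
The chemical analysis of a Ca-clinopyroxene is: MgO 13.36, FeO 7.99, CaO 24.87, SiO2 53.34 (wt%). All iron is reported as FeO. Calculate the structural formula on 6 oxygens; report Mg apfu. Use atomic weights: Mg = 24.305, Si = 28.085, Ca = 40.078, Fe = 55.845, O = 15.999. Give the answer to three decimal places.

0.747 Mg apfu

MgO (M=40.304): mol = 0.33148; Mg = 0.33148, O = 0.33148.
FeO (M=71.844): mol = 0.11121; Fe = 0.11121, O = 0.11121.
CaO (M=56.077): mol = 0.44350; Ca = 0.44350, O = 0.44350.
SiO2 (M=60.083): mol = 0.88777; Si = 0.88777, O = 1.77554.
ΣO = 2.66173; factor = 6/ΣO = 2.25417.
Mg apfu = 0.33148 × 2.25417 = 0.747.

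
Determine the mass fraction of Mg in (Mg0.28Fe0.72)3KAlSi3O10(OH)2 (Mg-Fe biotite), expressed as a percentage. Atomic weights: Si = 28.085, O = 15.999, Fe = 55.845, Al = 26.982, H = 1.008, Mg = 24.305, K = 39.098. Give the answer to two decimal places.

4.21 mass %

Formula mass = 0.84·24.305 + 2.16·55.845 + 1·39.098 + 1·26.982 + 3·28.085 + 12·15.999 + 2·1.008 = 485.380 g/mol, of which 20.416 g is Mg.
So Mg makes up 20.416/485.380 = 0.0421 of the mass, i.e. 4.21%.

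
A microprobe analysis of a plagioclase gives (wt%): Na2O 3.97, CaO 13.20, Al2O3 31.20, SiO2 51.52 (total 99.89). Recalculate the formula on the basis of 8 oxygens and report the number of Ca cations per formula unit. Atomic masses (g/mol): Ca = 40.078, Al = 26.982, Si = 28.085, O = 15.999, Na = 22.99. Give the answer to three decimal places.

Na2O: 3.97/61.979 = 0.06405 mol → 0.12810 mol Na, 0.06405 mol O.
CaO: 13.20/56.077 = 0.23539 mol → 0.23539 mol Ca, 0.23539 mol O.
Al2O3: 31.20/101.961 = 0.30600 mol → 0.61200 mol Al, 0.91800 mol O.
SiO2: 51.52/60.083 = 0.85748 mol → 0.85748 mol Si, 1.71496 mol O.
Total oxygen = 2.93240 mol. Normalization factor = 8/2.93240 = 2.72814.
Ca per 8 O = 0.23539 × 2.72814 = 0.642.

0.642 Ca apfu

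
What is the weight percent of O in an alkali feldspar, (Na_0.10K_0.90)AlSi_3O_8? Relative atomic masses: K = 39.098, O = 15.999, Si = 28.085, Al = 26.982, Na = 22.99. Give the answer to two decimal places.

46.25 weight percent

Formula mass = 0.10·22.99 + 0.90·39.098 + 1·26.982 + 3·28.085 + 8·15.999 = 276.716 g/mol, of which 127.992 g is O.
So O makes up 127.992/276.716 = 0.4625 of the mass, i.e. 46.25%.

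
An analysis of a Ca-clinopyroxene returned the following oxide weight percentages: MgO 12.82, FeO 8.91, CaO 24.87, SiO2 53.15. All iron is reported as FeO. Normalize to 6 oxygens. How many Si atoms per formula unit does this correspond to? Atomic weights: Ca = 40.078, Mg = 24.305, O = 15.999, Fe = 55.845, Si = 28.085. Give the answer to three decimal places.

12.82 wt% MgO ÷ 40.304 g/mol = 0.31808 mol, giving 0.31808 Mg and 0.31808 O.
8.91 wt% FeO ÷ 71.844 g/mol = 0.12402 mol, giving 0.12402 Fe and 0.12402 O.
24.87 wt% CaO ÷ 56.077 g/mol = 0.44350 mol, giving 0.44350 Ca and 0.44350 O.
53.15 wt% SiO2 ÷ 60.083 g/mol = 0.88461 mol, giving 0.88461 Si and 1.76922 O.
Oxygen sums to 2.65482; scaling by 6/2.65482 = 2.26004 puts the formula on 6 O.
Si: 0.88461 × 2.26004 = 1.999 atoms per formula unit.

1.999 Si apfu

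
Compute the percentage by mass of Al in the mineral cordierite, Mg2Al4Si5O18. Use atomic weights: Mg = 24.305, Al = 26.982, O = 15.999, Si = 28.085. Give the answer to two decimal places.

18.45 mass %

M(Mg2Al4Si5O18) = 584.945 g/mol.
Al contributes 4 × 26.982 = 107.928 g per mole.
107.928/584.945 = 0.1845 → 18.45%.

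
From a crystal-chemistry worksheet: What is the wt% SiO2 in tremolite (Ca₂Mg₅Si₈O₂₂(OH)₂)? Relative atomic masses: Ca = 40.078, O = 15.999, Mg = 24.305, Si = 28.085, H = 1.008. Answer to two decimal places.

Formula mass = 812.353 g/mol.
8 Si → 8.0000 mol SiO2 per formula unit; M(SiO2) = 60.083, so SiO2 mass = 480.664 g.
480.664/812.353 × 100 = 59.17 wt%.

59.17 wt%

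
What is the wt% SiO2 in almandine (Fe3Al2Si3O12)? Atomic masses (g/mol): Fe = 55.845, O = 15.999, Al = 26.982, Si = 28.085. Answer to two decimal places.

M(Fe3Al2Si3O12) = 497.742 g/mol; M(SiO2) = 60.083 g/mol.
Moles SiO2 per formula unit = 3 Si ÷ 1 = 3.0000.
SiO2 fraction = (3.0000 × 60.083) / 497.742 = 180.249/497.742 = 0.3621.

36.21 wt%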